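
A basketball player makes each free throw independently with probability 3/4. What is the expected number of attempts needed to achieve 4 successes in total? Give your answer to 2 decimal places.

By linearity (sum of 4 independent geometric waits), E[trials] = 4/p = 4/(3/4) = 16/3.
≈ 5.33

5.33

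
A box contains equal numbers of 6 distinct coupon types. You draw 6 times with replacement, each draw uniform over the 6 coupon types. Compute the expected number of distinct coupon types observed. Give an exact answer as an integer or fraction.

31031/7776

Let Xⱼ=1 if type j appears at least once. P(Xⱼ=1) = 1 − ((6−1)/6)^6 = 31031/46656.
E[#distinct] = 6·31031/46656 = 31031/7776.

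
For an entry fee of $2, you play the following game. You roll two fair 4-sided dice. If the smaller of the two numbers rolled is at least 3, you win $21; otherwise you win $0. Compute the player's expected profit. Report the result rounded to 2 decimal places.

E[payout] = (3/4)·0 + (1/4)·21 = 21/4
Expected profit = 21/4 − 2 = 13/4 ≈ $3.25

$3.25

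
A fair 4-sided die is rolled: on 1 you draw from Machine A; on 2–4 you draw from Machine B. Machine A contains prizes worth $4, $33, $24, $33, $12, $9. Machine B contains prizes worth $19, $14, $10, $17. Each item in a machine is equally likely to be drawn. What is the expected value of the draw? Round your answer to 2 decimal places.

E[X | Machine A] = (4 + 33 + 24 + 33 + 12 + 9)/6 = 115/6
E[X | Machine B] = (19 + 14 + 10 + 17)/4 = 15
E[X] = (1/4)·115/6 + (3/4)·15 = 385/24 ≈ 16.04

$16.04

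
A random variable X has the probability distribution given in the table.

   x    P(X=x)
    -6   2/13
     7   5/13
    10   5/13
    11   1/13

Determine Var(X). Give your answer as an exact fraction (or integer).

E[X] = (2/13)·(-6) + (5/13)·7 + (5/13)·10 + (1/13)·11 = 84/13
E[X²] = (2/13)·36 + (5/13)·49 + (5/13)·100 + (1/13)·121 = 938/13
Var(X) = 938/13 − (84/13)² = 5138/169

5138/169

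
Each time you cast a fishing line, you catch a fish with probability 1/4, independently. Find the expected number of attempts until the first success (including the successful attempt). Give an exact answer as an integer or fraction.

4

For a geometric distribution, E[trials] = 1/p = 1/(1/4) = 4.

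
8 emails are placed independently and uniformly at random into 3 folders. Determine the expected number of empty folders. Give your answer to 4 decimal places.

Let Xⱼ=1 if folder j is empty. P(Xⱼ=1) = ((3-1)/3)^8 = 256/6561.
By linearity, E[#empty] = 3·256/6561 = 256/2187.
≈ 0.1171

0.1171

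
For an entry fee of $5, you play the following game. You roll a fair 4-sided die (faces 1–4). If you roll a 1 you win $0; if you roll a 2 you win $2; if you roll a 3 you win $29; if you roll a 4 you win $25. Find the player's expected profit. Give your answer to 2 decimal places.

E[payout] = (1/4)·0 + (1/4)·2 + (1/4)·25 + (1/4)·29 = 14
Expected profit = 14 − 5 = 9 ≈ $9.00

$9.00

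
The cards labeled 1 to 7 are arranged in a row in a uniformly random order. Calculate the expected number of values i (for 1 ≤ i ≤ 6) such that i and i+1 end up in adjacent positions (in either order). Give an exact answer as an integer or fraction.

For each i ∈ {1,…,6}, let Xᵢ = 1 if i and i+1 are adjacent. P(Xᵢ=1) = 2·(7−1)!/7! = 2/7.
By linearity, E[ΣXᵢ] = (6)·(2/7) = 12/7.

12/7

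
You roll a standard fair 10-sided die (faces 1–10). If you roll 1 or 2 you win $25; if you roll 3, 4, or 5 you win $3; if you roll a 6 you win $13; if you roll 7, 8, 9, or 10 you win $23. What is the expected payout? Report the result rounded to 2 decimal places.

$16.40

E[payout] = (3/10)·3 + (1/10)·13 + (2/5)·23 + (1/5)·25 = 82/5
≈ $16.40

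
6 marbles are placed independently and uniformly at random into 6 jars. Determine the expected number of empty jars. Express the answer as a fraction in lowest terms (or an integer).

15625/7776

Let Xⱼ=1 if jar j is empty. P(Xⱼ=1) = ((6-1)/6)^6 = 15625/46656.
By linearity, E[#empty] = 6·15625/46656 = 15625/7776.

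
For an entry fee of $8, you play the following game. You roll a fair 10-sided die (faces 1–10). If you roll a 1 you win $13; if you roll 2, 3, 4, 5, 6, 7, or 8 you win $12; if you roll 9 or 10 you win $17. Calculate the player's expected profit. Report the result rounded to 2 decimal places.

$5.10

E[payout] = (7/10)·12 + (1/10)·13 + (1/5)·17 = 131/10
Expected profit = 131/10 − 8 = 51/10 ≈ $5.10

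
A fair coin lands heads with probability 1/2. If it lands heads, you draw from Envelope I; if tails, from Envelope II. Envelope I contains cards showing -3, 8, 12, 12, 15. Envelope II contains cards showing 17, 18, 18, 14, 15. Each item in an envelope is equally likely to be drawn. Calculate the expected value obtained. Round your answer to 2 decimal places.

E[X | Envelope I] = (-3 + 8 + 12 + 12 + 15)/5 = 44/5
E[X | Envelope II] = (17 + 18 + 18 + 14 + 15)/5 = 82/5
E[X] = (1/2)·44/5 + (1/2)·82/5 = 63/5 ≈ 12.60

12.60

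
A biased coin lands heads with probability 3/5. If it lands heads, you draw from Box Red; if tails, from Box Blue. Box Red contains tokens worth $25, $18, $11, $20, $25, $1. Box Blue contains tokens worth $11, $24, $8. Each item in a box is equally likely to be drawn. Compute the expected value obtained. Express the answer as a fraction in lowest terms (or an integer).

236/15 dollars

E[X | Box Red] = (25 + 18 + 11 + 20 + 25 + 1)/6 = 50/3
E[X | Box Blue] = (11 + 24 + 8)/3 = 43/3
E[X] = (3/5)·50/3 + (2/5)·43/3 = 236/15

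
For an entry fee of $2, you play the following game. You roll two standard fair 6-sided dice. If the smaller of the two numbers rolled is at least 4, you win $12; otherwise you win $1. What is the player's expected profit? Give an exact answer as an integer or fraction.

E[payout] = (3/4)·1 + (1/4)·12 = 15/4
Expected profit = 15/4 − 2 = 7/4

7/4 dollars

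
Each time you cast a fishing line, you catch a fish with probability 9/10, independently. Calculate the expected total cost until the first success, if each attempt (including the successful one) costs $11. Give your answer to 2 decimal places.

$12.22

E[#attempts] = 1/p = 10/9; E[cost] = 11·10/9 = 110/9.
≈ 12.22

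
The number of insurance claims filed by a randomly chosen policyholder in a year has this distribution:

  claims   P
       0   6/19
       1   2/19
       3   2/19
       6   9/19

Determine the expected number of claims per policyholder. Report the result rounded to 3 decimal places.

E[X] = (6/19)·0 + (2/19)·1 + (2/19)·3 + (9/19)·6
     = 62/19 ≈ 3.263

3.263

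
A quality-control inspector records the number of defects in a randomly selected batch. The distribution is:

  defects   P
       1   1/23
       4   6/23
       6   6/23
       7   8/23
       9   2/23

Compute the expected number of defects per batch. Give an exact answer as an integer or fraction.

E[X] = (1/23)·1 + (6/23)·4 + (6/23)·6 + (8/23)·7 + (2/23)·9
     = 135/23

135/23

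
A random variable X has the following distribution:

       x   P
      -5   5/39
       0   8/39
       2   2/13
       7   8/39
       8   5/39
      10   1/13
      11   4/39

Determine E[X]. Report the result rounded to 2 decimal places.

E[X] = (5/39)·(-5) + (8/39)·0 + (2/13)·2 + (8/39)·7 + (5/39)·8 + (1/13)·10 + (4/39)·11
     = 157/39 ≈ 4.03

4.03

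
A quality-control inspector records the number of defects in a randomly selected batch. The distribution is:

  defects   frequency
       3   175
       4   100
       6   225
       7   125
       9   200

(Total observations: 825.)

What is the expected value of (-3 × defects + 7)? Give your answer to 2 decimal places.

Total = 825, so P(defects=3) = 175/825, etc.
E[-3x+7] = (7/33)·(-2) + (4/33)·(-5) + (3/11)·(-11) + (5/33)·(-14) + (8/33)·(-20)
     = -11 ≈ -11.00

-11.00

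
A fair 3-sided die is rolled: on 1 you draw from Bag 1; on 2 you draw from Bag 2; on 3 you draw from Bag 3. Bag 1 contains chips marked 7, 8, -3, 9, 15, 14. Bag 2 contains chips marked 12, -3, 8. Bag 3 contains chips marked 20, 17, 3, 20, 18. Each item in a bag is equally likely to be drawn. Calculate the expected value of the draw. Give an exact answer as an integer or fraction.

E[X | Bag 1] = (7 + 8 − 3 + 9 + 15 + 14)/6 = 25/3
E[X | Bag 2] = (12 − 3 + 8)/3 = 17/3
E[X | Bag 3] = (20 + 17 + 3 + 20 + 18)/5 = 78/5
E[X] = (1/3)·25/3 + (1/3)·17/3 + (1/3)·78/5 = 148/15

148/15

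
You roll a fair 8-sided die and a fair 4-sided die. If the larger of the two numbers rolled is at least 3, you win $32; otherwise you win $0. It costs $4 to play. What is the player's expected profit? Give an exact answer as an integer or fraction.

E[payout] = (1/8)·0 + (7/8)·32 = 28
Expected profit = 28 − 4 = 24

$24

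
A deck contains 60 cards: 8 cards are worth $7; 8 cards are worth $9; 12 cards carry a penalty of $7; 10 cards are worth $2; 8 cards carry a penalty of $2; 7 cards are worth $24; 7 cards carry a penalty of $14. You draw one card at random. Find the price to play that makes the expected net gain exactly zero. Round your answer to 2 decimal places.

E[payout] = (8/60)·7 + (8/60)·9 + (12/60)·(-7) + (10/60)·2 + (8/60)·(-2) + (7/60)·24 + (7/60)·(-14) = 59/30
Fair fee = E[payout] = 59/30 ≈ $1.97

$1.97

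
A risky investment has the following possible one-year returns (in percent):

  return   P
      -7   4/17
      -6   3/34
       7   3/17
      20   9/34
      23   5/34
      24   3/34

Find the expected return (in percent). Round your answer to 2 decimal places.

9.85

E[X] = (4/17)·(-7) + (3/34)·(-6) + (3/17)·7 + (9/34)·20 + (5/34)·23 + (3/34)·24
     = 335/34 ≈ 9.85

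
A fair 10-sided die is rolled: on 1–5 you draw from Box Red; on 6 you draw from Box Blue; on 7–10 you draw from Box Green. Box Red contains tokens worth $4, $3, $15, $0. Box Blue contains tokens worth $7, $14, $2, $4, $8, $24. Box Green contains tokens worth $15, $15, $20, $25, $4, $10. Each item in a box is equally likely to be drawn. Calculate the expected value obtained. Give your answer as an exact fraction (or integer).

E[X | Box Red] = (4 + 3 + 15 + 0)/4 = 11/2
E[X | Box Blue] = (7 + 14 + 2 + 4 + 8 + 24)/6 = 59/6
E[X | Box Green] = (15 + 15 + 20 + 25 + 4 + 10)/6 = 89/6
E[X] = (1/2)·11/2 + (1/10)·59/6 + (2/5)·89/6 = 29/3

29/3 dollars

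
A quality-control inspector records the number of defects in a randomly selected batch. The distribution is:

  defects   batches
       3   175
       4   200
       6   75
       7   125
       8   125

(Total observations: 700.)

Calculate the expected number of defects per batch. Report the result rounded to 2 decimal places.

Total = 700, so P(defects=3) = 175/700, etc.
E[X] = (1/4)·3 + (2/7)·4 + (3/28)·6 + (5/28)·7 + (5/28)·8
     = 73/14 ≈ 5.21

5.21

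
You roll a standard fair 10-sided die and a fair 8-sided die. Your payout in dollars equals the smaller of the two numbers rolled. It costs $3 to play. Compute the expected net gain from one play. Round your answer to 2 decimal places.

Distribution of the smaller of the two numbers rolled: 1 w.p. 17/80, 2 w.p. 3/16, 3 w.p. 13/80, 4 w.p. 11/80, 5 w.p. 9/80, 6 w.p. 7/80, …
E[payout] = (17/80)·1 + (3/16)·2 + (13/80)·3 + (11/80)·4 + (9/80)·5 + (7/80)·6 + (1/16)·7 + (3/80)·8 = 69/20
Expected profit = 69/20 − 3 = 9/20 ≈ $0.45

$0.45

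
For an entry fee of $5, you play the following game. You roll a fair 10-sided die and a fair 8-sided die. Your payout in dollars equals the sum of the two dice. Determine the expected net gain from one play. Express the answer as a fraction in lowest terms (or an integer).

$5

Distribution of the sum of the two dice: 2 w.p. 1/80, 3 w.p. 1/40, 4 w.p. 3/80, 5 w.p. 1/20, 6 w.p. 1/16, 7 w.p. 3/40, …
E[payout] = (1/80)·2 + (1/40)·3 + (3/80)·4 + (1/20)·5 + (1/16)·6 + (3/40)·7 + (7/80)·8 + (1/10)·9 + (1/10)·10 + (1/10)·11 + (7/80)·12 + (3/40)·13 + (1/16)·14 + (1/20)·15 + (3/80)·16 + (1/40)·17 + (1/80)·18 = 10
Expected profit = 10 − 5 = 5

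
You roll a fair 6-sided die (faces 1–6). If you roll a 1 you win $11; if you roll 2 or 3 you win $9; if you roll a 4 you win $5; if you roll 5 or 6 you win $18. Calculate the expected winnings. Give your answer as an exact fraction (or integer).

E[payout] = (1/6)·5 + (1/3)·9 + (1/6)·11 + (1/3)·18 = 35/3

35/3 dollars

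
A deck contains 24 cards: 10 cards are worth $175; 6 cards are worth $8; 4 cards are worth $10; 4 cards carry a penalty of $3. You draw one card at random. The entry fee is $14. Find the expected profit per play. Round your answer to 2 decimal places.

$62.08

E[payout] = (10/24)·175 + (6/24)·8 + (4/24)·10 + (4/24)·(-3) = 913/12
Expected profit = 913/12 − 14 = 745/12 ≈ $62.08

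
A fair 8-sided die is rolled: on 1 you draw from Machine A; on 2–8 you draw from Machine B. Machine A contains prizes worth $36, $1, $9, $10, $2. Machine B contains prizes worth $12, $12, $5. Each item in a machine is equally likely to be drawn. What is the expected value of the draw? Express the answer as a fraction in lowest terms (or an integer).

E[X | Machine A] = (36 + 1 + 9 + 10 + 2)/5 = 58/5
E[X | Machine B] = (12 + 12 + 5)/3 = 29/3
E[X] = (1/8)·58/5 + (7/8)·29/3 = 1189/120

1189/120 dollars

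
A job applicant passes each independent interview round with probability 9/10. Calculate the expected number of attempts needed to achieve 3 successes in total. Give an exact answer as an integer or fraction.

By linearity (sum of 3 independent geometric waits), E[trials] = 3/p = 3/(9/10) = 10/3.

10/3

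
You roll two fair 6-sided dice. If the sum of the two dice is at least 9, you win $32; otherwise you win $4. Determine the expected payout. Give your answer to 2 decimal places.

E[payout] = (13/18)·4 + (5/18)·32 = 106/9
≈ $11.78

$11.78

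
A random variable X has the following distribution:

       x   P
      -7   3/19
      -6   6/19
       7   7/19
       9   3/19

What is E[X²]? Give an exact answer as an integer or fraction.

949/19

E[X²] = (3/19)·49 + (6/19)·36 + (7/19)·49 + (3/19)·81
     = 949/19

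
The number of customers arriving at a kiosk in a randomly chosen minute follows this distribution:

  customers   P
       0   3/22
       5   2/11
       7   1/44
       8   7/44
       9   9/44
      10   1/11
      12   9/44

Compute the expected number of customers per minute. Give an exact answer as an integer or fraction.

E[X] = (3/22)·0 + (2/11)·5 + (1/44)·7 + (7/44)·8 + (9/44)·9 + (1/11)·10 + (9/44)·12
     = 83/11

83/11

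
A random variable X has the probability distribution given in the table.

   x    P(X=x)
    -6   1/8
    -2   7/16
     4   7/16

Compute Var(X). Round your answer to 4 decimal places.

E[X] = (1/8)·(-6) + (7/16)·(-2) + (7/16)·4 = 1/8
E[X²] = (1/8)·36 + (7/16)·4 + (7/16)·16 = 53/4
Var(X) = 53/4 − (1/8)² = 847/64 ≈ 13.2344

13.2344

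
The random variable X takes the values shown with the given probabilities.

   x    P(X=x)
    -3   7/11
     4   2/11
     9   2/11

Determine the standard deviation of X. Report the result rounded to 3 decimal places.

E[X] = 5/11, E[X²] = 257/11
Var(X) = E[X²] − (E[X])² = 257/11 − 25/121 = 2802/121
SD(X) = √(2802/121) ≈ 4.812

4.812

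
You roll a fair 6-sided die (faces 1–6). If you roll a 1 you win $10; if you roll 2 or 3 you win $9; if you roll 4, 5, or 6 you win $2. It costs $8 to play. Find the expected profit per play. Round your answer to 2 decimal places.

E[payout] = (1/2)·2 + (1/3)·9 + (1/6)·10 = 17/3
Expected profit = 17/3 − 8 = -7/3 ≈ -$2.33

-$2.33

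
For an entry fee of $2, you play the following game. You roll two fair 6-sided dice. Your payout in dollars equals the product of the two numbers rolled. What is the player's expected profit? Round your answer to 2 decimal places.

$10.25

Distribution of the product of the two numbers rolled: 1 w.p. 1/36, 2 w.p. 1/18, 3 w.p. 1/18, 4 w.p. 1/12, 5 w.p. 1/18, 6 w.p. 1/9, …
E[payout] = (1/36)·1 + (1/18)·2 + (1/18)·3 + (1/12)·4 + (1/18)·5 + (1/9)·6 + (1/18)·8 + (1/36)·9 + (1/18)·10 + (1/9)·12 + (1/18)·15 + (1/36)·16 + (1/18)·18 + (1/18)·20 + (1/18)·24 + (1/36)·25 + (1/18)·30 + (1/36)·36 = 49/4
Expected profit = 49/4 − 2 = 41/4 ≈ $10.25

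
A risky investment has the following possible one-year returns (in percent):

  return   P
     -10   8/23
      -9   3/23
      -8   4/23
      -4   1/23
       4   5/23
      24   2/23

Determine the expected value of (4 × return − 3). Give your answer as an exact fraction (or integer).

-369/23

E[4x-3] = (8/23)·(-43) + (3/23)·(-39) + (4/23)·(-35) + (1/23)·(-19) + (5/23)·13 + (2/23)·93
     = -369/23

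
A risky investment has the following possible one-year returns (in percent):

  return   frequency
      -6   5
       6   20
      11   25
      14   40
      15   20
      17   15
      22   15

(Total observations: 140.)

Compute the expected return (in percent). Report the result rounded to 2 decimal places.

12.93

Total = 140, so P(return=-6) = 5/140, etc.
E[X] = (1/28)·(-6) + (1/7)·6 + (5/28)·11 + (2/7)·14 + (1/7)·15 + (3/28)·17 + (3/28)·22
     = 181/14 ≈ 12.93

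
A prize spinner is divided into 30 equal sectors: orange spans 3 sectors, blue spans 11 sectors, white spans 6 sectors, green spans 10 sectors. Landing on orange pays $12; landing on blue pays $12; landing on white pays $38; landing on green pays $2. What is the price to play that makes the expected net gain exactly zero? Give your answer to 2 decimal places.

E[payout] = (3/30)·12 + (11/30)·12 + (6/30)·38 + (10/30)·2 = 208/15
Fair fee = E[payout] = 208/15 ≈ $13.87

$13.87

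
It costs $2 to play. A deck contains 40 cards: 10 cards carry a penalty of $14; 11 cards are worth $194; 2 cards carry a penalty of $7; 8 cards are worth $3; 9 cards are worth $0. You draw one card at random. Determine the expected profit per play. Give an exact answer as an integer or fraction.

E[payout] = (10/40)·(-14) + (11/40)·194 + (2/40)·(-7) + (8/40)·3 + (9/40)·0 = 501/10
Expected profit = 501/10 − 2 = 481/10

481/10 dollars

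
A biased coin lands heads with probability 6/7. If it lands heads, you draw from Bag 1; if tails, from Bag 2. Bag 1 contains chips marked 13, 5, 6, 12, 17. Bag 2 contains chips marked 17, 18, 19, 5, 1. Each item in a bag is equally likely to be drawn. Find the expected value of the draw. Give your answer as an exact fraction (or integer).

E[X | Bag 1] = (13 + 5 + 6 + 12 + 17)/5 = 53/5
E[X | Bag 2] = (17 + 18 + 19 + 5 + 1)/5 = 12
E[X] = (6/7)·53/5 + (1/7)·12 = 54/5

54/5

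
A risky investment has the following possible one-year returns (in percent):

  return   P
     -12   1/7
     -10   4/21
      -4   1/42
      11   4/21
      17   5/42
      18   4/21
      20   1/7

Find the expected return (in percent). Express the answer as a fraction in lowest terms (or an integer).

281/42

E[X] = (1/7)·(-12) + (4/21)·(-10) + (1/42)·(-4) + (4/21)·11 + (5/42)·17 + (4/21)·18 + (1/7)·20
     = 281/42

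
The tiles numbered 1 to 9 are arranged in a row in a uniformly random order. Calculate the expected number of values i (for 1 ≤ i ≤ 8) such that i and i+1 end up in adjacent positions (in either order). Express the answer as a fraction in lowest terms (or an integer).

For each i ∈ {1,…,8}, let Xᵢ = 1 if i and i+1 are adjacent. P(Xᵢ=1) = 2·(9−1)!/9! = 2/9.
By linearity, E[ΣXᵢ] = (8)·(2/9) = 16/9.

16/9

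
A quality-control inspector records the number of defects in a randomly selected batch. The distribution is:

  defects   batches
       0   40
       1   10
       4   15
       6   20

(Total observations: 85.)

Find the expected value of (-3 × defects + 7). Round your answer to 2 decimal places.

Total = 85, so P(defects=0) = 40/85, etc.
E[-3x+7] = (8/17)·7 + (2/17)·4 + (3/17)·(-5) + (4/17)·(-11)
     = 5/17 ≈ 0.29

0.29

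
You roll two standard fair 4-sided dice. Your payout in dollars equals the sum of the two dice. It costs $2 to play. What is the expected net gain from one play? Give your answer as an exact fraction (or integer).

Distribution of the sum of the two dice: 2 w.p. 1/16, 3 w.p. 1/8, 4 w.p. 3/16, 5 w.p. 1/4, 6 w.p. 3/16, 7 w.p. 1/8, …
E[payout] = (1/16)·2 + (1/8)·3 + (3/16)·4 + (1/4)·5 + (3/16)·6 + (1/8)·7 + (1/16)·8 = 5
Expected profit = 5 − 2 = 3

$3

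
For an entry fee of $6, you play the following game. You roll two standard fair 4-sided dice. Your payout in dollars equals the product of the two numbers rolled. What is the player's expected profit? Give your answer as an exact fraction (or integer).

Distribution of the product of the two numbers rolled: 1 w.p. 1/16, 2 w.p. 1/8, 3 w.p. 1/8, 4 w.p. 3/16, 6 w.p. 1/8, 8 w.p. 1/8, …
E[payout] = (1/16)·1 + (1/8)·2 + (1/8)·3 + (3/16)·4 + (1/8)·6 + (1/8)·8 + (1/16)·9 + (1/8)·12 + (1/16)·16 = 25/4
Expected profit = 25/4 − 6 = 1/4

1/4 dollars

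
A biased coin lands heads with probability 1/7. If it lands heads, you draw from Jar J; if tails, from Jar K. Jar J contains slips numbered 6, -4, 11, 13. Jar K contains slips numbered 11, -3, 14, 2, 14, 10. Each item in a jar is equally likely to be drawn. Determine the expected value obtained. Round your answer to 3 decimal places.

E[X | Jar J] = (6 − 4 + 11 + 13)/4 = 13/2
E[X | Jar K] = (11 − 3 + 14 + 2 + 14 + 10)/6 = 8
E[X] = (1/7)·13/2 + (6/7)·8 = 109/14 ≈ 7.786

7.786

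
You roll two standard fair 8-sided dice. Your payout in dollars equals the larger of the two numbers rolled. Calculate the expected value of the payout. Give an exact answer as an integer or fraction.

Distribution of the larger of the two numbers rolled: 1 w.p. 1/64, 2 w.p. 3/64, 3 w.p. 5/64, 4 w.p. 7/64, 5 w.p. 9/64, 6 w.p. 11/64, …
E[payout] = (1/64)·1 + (3/64)·2 + (5/64)·3 + (7/64)·4 + (9/64)·5 + (11/64)·6 + (13/64)·7 + (15/64)·8 = 93/16

93/16 dollars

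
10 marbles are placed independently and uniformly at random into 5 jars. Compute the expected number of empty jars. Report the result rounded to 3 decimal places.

0.537

Let Xⱼ=1 if jar j is empty. P(Xⱼ=1) = ((5-1)/5)^10 = 1048576/9765625.
By linearity, E[#empty] = 5·1048576/9765625 = 1048576/1953125.
≈ 0.537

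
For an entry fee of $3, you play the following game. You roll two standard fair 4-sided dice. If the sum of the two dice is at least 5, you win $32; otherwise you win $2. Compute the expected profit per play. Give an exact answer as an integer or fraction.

E[payout] = (3/8)·2 + (5/8)·32 = 83/4
Expected profit = 83/4 − 3 = 71/4

71/4 dollars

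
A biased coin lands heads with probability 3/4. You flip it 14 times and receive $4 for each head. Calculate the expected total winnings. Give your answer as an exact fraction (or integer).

E[#heads] = 14·3/4 = 21/2 (linearity over flips).
E[winnings] = 4·21/2 = 42.

$42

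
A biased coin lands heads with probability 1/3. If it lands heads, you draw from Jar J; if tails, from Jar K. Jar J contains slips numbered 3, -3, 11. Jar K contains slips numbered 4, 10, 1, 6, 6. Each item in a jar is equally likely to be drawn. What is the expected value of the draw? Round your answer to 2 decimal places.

E[X | Jar J] = (3 − 3 + 11)/3 = 11/3
E[X | Jar K] = (4 + 10 + 1 + 6 + 6)/5 = 27/5
E[X] = (1/3)·11/3 + (2/3)·27/5 = 217/45 ≈ 4.82

4.82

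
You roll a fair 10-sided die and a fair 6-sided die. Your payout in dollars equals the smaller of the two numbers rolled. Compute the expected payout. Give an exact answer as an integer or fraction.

Distribution of the smaller of the two numbers rolled: 1 w.p. 1/4, 2 w.p. 13/60, 3 w.p. 11/60, 4 w.p. 3/20, 5 w.p. 7/60, 6 w.p. 1/12
E[payout] = (1/4)·1 + (13/60)·2 + (11/60)·3 + (3/20)·4 + (7/60)·5 + (1/12)·6 = 35/12

35/12 dollars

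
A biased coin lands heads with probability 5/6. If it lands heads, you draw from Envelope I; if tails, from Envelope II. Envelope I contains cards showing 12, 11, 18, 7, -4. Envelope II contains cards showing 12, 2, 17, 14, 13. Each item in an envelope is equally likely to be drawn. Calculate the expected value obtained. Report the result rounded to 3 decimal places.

9.267

E[X | Envelope I] = (12 + 11 + 18 + 7 − 4)/5 = 44/5
E[X | Envelope II] = (12 + 2 + 17 + 14 + 13)/5 = 58/5
E[X] = (5/6)·44/5 + (1/6)·58/5 = 139/15 ≈ 9.267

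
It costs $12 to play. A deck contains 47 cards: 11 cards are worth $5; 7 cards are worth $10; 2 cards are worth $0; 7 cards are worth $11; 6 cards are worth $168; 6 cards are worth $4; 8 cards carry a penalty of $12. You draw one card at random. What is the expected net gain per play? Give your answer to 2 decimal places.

E[payout] = (11/47)·5 + (7/47)·10 + (2/47)·0 + (7/47)·11 + (6/47)·168 + (6/47)·4 + (8/47)·(-12) = 1138/47
Expected profit = 1138/47 − 12 = 574/47 ≈ $12.21

$12.21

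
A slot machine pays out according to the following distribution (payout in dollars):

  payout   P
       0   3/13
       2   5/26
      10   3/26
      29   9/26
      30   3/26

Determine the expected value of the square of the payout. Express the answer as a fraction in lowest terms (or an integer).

10589/26

E[X²] = (3/13)·0 + (5/26)·4 + (3/26)·100 + (9/26)·841 + (3/26)·900
     = 10589/26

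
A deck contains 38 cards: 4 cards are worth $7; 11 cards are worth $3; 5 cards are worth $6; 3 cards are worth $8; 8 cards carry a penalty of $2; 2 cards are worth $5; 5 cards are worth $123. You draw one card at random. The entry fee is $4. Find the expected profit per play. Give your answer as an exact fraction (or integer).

E[payout] = (4/38)·7 + (11/38)·3 + (5/38)·6 + (3/38)·8 + (8/38)·(-2) + (2/38)·5 + (5/38)·123 = 362/19
Expected profit = 362/19 − 4 = 286/19

286/19 dollars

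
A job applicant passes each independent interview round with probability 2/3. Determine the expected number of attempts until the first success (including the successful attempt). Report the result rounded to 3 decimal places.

1.500

For a geometric distribution, E[trials] = 1/p = 1/(2/3) = 3/2.
≈ 1.500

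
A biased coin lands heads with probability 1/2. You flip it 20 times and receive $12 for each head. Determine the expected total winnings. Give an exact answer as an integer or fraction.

E[#heads] = 20·1/2 = 10 (linearity over flips).
E[winnings] = 12·10 = 120.

$120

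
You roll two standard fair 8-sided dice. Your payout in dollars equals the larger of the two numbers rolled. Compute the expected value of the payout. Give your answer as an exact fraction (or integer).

Distribution of the larger of the two numbers rolled: 1 w.p. 1/64, 2 w.p. 3/64, 3 w.p. 5/64, 4 w.p. 7/64, 5 w.p. 9/64, 6 w.p. 11/64, …
E[payout] = (1/64)·1 + (3/64)·2 + (5/64)·3 + (7/64)·4 + (9/64)·5 + (11/64)·6 + (13/64)·7 + (15/64)·8 = 93/16

93/16 dollars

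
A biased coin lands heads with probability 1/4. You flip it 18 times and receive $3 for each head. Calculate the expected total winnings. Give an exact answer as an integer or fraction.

E[#heads] = 18·1/4 = 9/2 (linearity over flips).
E[winnings] = 3·9/2 = 27/2.

27/2 dollars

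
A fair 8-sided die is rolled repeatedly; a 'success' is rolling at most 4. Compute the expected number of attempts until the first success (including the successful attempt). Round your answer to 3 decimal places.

2.000

For a geometric distribution, E[trials] = 1/p = 1/(1/2) = 2.
≈ 2.000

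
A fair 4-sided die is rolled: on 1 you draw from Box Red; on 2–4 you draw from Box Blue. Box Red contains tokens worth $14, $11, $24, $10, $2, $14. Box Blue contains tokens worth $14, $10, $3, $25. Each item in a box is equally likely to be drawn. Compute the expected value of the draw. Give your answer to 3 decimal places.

E[X | Box Red] = (14 + 11 + 24 + 10 + 2 + 14)/6 = 25/2
E[X | Box Blue] = (14 + 10 + 3 + 25)/4 = 13
E[X] = (1/4)·25/2 + (3/4)·13 = 103/8 ≈ 12.875

$12.875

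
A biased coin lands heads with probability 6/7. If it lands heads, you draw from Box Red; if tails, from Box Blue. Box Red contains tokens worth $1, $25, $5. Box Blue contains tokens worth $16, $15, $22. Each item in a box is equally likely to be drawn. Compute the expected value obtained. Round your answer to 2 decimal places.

$11.38

E[X | Box Red] = (1 + 25 + 5)/3 = 31/3
E[X | Box Blue] = (16 + 15 + 22)/3 = 53/3
E[X] = (6/7)·31/3 + (1/7)·53/3 = 239/21 ≈ 11.38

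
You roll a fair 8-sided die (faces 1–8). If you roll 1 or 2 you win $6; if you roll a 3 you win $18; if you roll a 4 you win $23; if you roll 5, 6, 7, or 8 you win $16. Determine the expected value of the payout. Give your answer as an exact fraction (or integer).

E[payout] = (1/4)·6 + (1/2)·16 + (1/8)·18 + (1/8)·23 = 117/8

117/8 dollars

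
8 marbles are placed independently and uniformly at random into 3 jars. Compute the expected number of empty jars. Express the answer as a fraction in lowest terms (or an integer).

256/2187

Let Xⱼ=1 if jar j is empty. P(Xⱼ=1) = ((3-1)/3)^8 = 256/6561.
By linearity, E[#empty] = 3·256/6561 = 256/2187.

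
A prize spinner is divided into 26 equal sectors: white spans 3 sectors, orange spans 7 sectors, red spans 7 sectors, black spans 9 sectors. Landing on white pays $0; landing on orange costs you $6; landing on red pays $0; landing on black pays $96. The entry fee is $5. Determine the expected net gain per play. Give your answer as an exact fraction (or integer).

346/13 dollars

E[payout] = (3/26)·0 + (7/26)·(-6) + (7/26)·0 + (9/26)·96 = 411/13
Expected profit = 411/13 − 5 = 346/13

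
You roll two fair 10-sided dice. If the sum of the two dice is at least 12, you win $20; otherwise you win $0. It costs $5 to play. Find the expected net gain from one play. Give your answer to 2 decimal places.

$4.00

E[payout] = (11/20)·0 + (9/20)·20 = 9
Expected profit = 9 − 5 = 4 ≈ $4.00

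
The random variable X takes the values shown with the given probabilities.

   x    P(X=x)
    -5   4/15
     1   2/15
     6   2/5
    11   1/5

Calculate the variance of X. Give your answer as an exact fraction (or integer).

E[X] = (4/15)·(-5) + (2/15)·1 + (2/5)·6 + (1/5)·11 = 17/5
E[X²] = (4/15)·25 + (2/15)·1 + (2/5)·36 + (1/5)·121 = 227/5
Var(X) = 227/5 − (17/5)² = 846/25

846/25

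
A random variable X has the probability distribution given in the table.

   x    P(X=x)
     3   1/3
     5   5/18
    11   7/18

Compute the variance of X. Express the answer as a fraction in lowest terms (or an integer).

113/9

E[X] = (1/3)·3 + (5/18)·5 + (7/18)·11 = 20/3
E[X²] = (1/3)·9 + (5/18)·25 + (7/18)·121 = 57
Var(X) = 57 − (20/3)² = 113/9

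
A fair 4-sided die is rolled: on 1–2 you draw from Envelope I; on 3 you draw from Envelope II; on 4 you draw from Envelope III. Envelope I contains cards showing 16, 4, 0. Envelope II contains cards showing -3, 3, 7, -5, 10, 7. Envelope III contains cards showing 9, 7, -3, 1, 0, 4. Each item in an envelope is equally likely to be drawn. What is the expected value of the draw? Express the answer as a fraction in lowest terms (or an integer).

39/8

E[X | Envelope I] = (16 + 4 + 0)/3 = 20/3
E[X | Envelope II] = (-3 + 3 + 7 − 5 + 10 + 7)/6 = 19/6
E[X | Envelope III] = (9 + 7 − 3 + 1 + 0 + 4)/6 = 3
E[X] = (1/2)·20/3 + (1/4)·19/6 + (1/4)·3 = 39/8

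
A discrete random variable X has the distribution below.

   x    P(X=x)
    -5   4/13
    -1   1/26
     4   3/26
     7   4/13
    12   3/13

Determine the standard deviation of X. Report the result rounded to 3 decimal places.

6.587

E[X] = 99/26, E[X²] = 1505/26
Var(X) = E[X²] − (E[X])² = 1505/26 − 9801/676 = 29329/676
SD(X) = √(29329/676) ≈ 6.587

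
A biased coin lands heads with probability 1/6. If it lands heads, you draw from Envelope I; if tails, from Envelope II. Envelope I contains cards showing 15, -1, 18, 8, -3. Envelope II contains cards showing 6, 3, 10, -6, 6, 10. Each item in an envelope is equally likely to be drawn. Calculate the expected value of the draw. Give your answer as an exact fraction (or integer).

947/180

E[X | Envelope I] = (15 − 1 + 18 + 8 − 3)/5 = 37/5
E[X | Envelope II] = (6 + 3 + 10 − 6 + 6 + 10)/6 = 29/6
E[X] = (1/6)·37/5 + (5/6)·29/6 = 947/180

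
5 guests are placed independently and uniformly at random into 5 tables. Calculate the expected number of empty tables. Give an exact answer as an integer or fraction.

Let Xⱼ=1 if table j is empty. P(Xⱼ=1) = ((5-1)/5)^5 = 1024/3125.
By linearity, E[#empty] = 5·1024/3125 = 1024/625.

1024/625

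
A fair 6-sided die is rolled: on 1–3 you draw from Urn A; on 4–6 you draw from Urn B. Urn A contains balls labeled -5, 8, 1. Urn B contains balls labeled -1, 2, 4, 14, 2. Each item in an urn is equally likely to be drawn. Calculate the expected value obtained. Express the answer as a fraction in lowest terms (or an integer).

83/30

E[X | Urn A] = (-5 + 8 + 1)/3 = 4/3
E[X | Urn B] = (-1 + 2 + 4 + 14 + 2)/5 = 21/5
E[X] = (1/2)·4/3 + (1/2)·21/5 = 83/30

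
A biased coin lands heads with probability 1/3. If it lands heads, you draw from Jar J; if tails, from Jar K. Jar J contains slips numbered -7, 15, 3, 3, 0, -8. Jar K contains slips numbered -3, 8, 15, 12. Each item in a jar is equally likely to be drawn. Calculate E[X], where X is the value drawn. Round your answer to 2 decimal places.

5.67

E[X | Jar J] = (-7 + 15 + 3 + 3 + 0 − 8)/6 = 1
E[X | Jar K] = (-3 + 8 + 15 + 12)/4 = 8
E[X] = (1/3)·1 + (2/3)·8 = 17/3 ≈ 5.67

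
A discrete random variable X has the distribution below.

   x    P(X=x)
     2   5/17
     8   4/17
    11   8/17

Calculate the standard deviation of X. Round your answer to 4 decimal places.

3.8339

E[X] = 130/17, E[X²] = 1244/17
Var(X) = E[X²] − (E[X])² = 1244/17 − 16900/289 = 4248/289
SD(X) = √(4248/289) ≈ 3.8339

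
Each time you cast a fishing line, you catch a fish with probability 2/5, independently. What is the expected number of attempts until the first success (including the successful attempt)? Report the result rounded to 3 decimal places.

2.500

For a geometric distribution, E[trials] = 1/p = 1/(2/5) = 5/2.
≈ 2.500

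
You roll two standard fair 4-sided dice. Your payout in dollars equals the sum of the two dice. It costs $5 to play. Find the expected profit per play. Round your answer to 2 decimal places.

$0.00

Distribution of the sum of the two dice: 2 w.p. 1/16, 3 w.p. 1/8, 4 w.p. 3/16, 5 w.p. 1/4, 6 w.p. 3/16, 7 w.p. 1/8, …
E[payout] = (1/16)·2 + (1/8)·3 + (3/16)·4 + (1/4)·5 + (3/16)·6 + (1/8)·7 + (1/16)·8 = 5
Expected profit = 5 − 5 = 0 ≈ $0.00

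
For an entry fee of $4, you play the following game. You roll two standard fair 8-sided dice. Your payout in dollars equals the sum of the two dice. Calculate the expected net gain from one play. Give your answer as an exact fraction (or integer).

$5

Distribution of the sum of the two dice: 2 w.p. 1/64, 3 w.p. 1/32, 4 w.p. 3/64, 5 w.p. 1/16, 6 w.p. 5/64, 7 w.p. 3/32, …
E[payout] = (1/64)·2 + (1/32)·3 + (3/64)·4 + (1/16)·5 + (5/64)·6 + (3/32)·7 + (7/64)·8 + (1/8)·9 + (7/64)·10 + (3/32)·11 + (5/64)·12 + (1/16)·13 + (3/64)·14 + (1/32)·15 + (1/64)·16 = 9
Expected profit = 9 − 4 = 5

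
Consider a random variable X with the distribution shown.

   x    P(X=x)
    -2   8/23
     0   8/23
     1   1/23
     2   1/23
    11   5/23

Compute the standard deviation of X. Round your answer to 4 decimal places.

E[X] = 42/23, E[X²] = 642/23
Var(X) = E[X²] − (E[X])² = 642/23 − 1764/529 = 13002/529
SD(X) = √(13002/529) ≈ 4.9577

4.9577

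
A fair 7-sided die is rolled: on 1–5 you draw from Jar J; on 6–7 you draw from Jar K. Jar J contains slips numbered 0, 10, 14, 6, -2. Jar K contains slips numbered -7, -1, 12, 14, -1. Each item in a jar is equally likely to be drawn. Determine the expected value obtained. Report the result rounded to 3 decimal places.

E[X | Jar J] = (0 + 10 + 14 + 6 − 2)/5 = 28/5
E[X | Jar K] = (-7 − 1 + 12 + 14 − 1)/5 = 17/5
E[X] = (5/7)·28/5 + (2/7)·17/5 = 174/35 ≈ 4.971

4.971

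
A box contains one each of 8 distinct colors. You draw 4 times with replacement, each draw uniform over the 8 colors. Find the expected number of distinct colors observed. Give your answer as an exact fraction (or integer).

1695/512

Let Xⱼ=1 if type j appears at least once. P(Xⱼ=1) = 1 − ((8−1)/8)^4 = 1695/4096.
E[#distinct] = 8·1695/4096 = 1695/512.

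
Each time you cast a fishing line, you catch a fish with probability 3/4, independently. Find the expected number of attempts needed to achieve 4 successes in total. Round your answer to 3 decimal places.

By linearity (sum of 4 independent geometric waits), E[trials] = 4/p = 4/(3/4) = 16/3.
≈ 5.333

5.333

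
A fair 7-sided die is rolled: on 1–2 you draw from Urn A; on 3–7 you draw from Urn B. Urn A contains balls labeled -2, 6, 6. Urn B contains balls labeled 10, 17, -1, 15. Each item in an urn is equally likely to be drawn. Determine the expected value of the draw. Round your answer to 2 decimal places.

8.27

E[X | Urn A] = (-2 + 6 + 6)/3 = 10/3
E[X | Urn B] = (10 + 17 − 1 + 15)/4 = 41/4
E[X] = (2/7)·10/3 + (5/7)·41/4 = 695/84 ≈ 8.27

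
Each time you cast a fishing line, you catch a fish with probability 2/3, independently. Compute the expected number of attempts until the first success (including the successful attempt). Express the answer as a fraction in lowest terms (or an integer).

3/2

For a geometric distribution, E[trials] = 1/p = 1/(2/3) = 3/2.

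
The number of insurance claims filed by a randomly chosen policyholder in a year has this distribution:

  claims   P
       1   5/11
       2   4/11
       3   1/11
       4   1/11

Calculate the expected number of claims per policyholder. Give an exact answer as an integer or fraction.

20/11

E[X] = (5/11)·1 + (4/11)·2 + (1/11)·3 + (1/11)·4
     = 20/11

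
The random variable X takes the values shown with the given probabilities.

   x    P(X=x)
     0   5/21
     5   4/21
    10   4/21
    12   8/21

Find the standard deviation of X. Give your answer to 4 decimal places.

4.8459

E[X] = 52/7, E[X²] = 236/3
Var(X) = E[X²] − (E[X])² = 236/3 − 2704/49 = 3452/147
SD(X) = √(3452/147) ≈ 4.8459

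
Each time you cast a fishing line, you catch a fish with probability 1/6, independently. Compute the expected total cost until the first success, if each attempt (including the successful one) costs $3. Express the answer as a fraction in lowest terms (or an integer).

E[#attempts] = 1/p = 6; E[cost] = 3·6 = 18.

$18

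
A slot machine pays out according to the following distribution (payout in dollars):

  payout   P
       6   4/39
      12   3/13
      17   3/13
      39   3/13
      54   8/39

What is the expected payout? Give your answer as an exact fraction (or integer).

356/13 dollars

E[X] = (4/39)·6 + (3/13)·12 + (3/13)·17 + (3/13)·39 + (8/39)·54
     = 356/13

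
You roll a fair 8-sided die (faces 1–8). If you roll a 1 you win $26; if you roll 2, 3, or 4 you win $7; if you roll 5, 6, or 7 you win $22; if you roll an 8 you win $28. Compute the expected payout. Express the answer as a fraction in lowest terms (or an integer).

141/8 dollars

E[payout] = (3/8)·7 + (3/8)·22 + (1/8)·26 + (1/8)·28 = 141/8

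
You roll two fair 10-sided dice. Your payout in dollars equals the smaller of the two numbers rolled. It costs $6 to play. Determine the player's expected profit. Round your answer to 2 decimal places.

Distribution of the smaller of the two numbers rolled: 1 w.p. 19/100, 2 w.p. 17/100, 3 w.p. 3/20, 4 w.p. 13/100, 5 w.p. 11/100, 6 w.p. 9/100, …
E[payout] = (19/100)·1 + (17/100)·2 + (3/20)·3 + (13/100)·4 + (11/100)·5 + (9/100)·6 + (7/100)·7 + (1/20)·8 + (3/100)·9 + (1/100)·10 = 77/20
Expected profit = 77/20 − 6 = -43/20 ≈ -$2.15

-$2.15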